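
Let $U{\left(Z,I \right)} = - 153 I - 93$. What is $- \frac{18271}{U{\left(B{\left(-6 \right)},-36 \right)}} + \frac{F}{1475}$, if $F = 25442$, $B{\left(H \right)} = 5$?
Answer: $\frac{22163741}{1597425} \approx 13.875$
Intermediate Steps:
$U{\left(Z,I \right)} = -93 - 153 I$
$- \frac{18271}{U{\left(B{\left(-6 \right)},-36 \right)}} + \frac{F}{1475} = - \frac{18271}{-93 - -5508} + \frac{25442}{1475} = - \frac{18271}{-93 + 5508} + 25442 \cdot \frac{1}{1475} = - \frac{18271}{5415} + \frac{25442}{1475} = \frac{22163741}{1597425}$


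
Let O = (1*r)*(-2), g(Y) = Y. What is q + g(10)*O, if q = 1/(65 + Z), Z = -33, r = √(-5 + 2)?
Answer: 1/32 - 20*I*√3 ≈ 0.03125 - 34.641*I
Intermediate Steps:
r = I*√3 (r = √(-3) = I*√3 ≈ 1.732*I)
q = 1/32 (q = 1/(65 - 33) = 1/32 ≈ 0.031250)
O = -2*I*√3 (O = (1*(I*√3))*(-2) = (I*√3)*(-2) = -2*I*√3 ≈ -3.4641*I)
q + g(10)*O = 1/32 + 10*(-2*I*√3) = 1/32 - 20*I*√3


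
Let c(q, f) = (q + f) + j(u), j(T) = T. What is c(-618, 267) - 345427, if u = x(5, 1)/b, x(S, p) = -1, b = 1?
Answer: -345779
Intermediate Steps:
u = -1 (u = -1/1 = -1*1 = -1)
c(q, f) = -1 + f + q (c(q, f) = (q + f) - 1 = (f + q) - 1 = -1 + f + q)
c(-618, 267) - 345427 = (-1 + 267 - 618) - 345427 = -352 - 345427 = -345779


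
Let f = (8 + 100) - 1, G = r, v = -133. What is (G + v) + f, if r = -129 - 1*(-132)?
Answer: -23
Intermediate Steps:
r = 3 (r = -129 + 132 = 3)
G = 3
f = 107 (f = 108 - 1 = 107)
(G + v) + f = (3 - 133) + 107 = -130 + 107 = -23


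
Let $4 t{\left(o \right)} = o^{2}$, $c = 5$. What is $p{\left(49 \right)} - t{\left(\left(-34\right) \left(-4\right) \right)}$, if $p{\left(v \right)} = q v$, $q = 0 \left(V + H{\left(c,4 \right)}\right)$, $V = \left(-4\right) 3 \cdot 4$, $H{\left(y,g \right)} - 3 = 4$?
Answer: $-4624$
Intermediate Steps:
$H{\left(y,g \right)} = 7$ ($H{\left(y,g \right)} = 3 + 4 = 7$)
$V = -48$ ($V = \left(-12\right) 4 = -48$)
$t{\left(o \right)} = \frac{o^{2}}{4}$
$q = 0$ ($q = 0 \left(-48 + 7\right) = 0 \left(-41\right) = 0$)
$p{\left(v \right)} = 0$ ($p{\left(v \right)} = 0 v = 0$)
$p{\left(49 \right)} - t{\left(\left(-34\right) \left(-4\right) \right)} = 0 - \frac{\left(\left(-34\right) \left(-4\right)\right)^{2}}{4} = 0 - \frac{136^{2}}{4} = 0 - \frac{1}{4} \cdot 18496 = 0 - 4624 = -4624$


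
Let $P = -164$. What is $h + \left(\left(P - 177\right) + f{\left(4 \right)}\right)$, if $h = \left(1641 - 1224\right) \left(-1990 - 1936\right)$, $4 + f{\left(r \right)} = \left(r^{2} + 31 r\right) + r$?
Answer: $-1637343$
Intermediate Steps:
$f{\left(r \right)} = -4 + r^{2} + 32 r$ ($f{\left(r \right)} = -4 + \left(\left(r^{2} + 31 r\right) + r\right) = -4 + \left(r^{2} + 32 r\right) = -4 + r^{2} + 32 r$)
$h = -1637142$ ($h = 417 \left(-3926\right) = -1637142$)
$h + \left(\left(P - 177\right) + f{\left(4 \right)}\right) = -1637142 + \left(\left(-164 - 177\right) + \left(-4 + 4^{2} + 32 \cdot 4\right)\right) = -1637142 + \left(-341 + \left(-4 + 16 + 128\right)\right) = -1637142 + \left(-341 + 140\right) = -1637142 - 201 = -1637343$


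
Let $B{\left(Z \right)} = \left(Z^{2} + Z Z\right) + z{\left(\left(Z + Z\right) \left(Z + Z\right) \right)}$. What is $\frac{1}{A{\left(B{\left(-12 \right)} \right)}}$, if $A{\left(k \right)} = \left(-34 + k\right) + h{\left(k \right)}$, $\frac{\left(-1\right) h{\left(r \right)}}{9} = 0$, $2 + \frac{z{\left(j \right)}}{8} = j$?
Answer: $\frac{1}{4846} \approx 0.00020636$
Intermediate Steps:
$z{\left(j \right)} = -16 + 8 j$
$h{\left(r \right)} = 0$ ($h{\left(r \right)} = \left(-9\right) 0 = 0$)
$B{\left(Z \right)} = -16 + 34 Z^{2}$ ($B{\left(Z \right)} = \left(Z^{2} + Z Z\right) + \left(-16 + 8 \left(Z + Z\right) \left(Z + Z\right)\right) = \left(Z^{2} + Z^{2}\right) + \left(-16 + 8 \cdot 2 Z 2 Z\right) = 2 Z^{2} + \left(-16 + 8 \cdot 4 Z^{2}\right) = 2 Z^{2} + \left(-16 + 32 Z^{2}\right) = -16 + 34 Z^{2}$)
$A{\left(k \right)} = -34 + k$ ($A{\left(k \right)} = \left(-34 + k\right) + 0 = -34 + k$)
$\frac{1}{A{\left(B{\left(-12 \right)} \right)}} = \frac{1}{-34 - \left(16 - 34 \left(-12\right)^{2}\right)} = \frac{1}{-34 + \left(-16 + 34 \cdot 144\right)} = \frac{1}{-34 + \left(-16 + 4896\right)} = \frac{1}{-34 + 4880} = \frac{1}{4846}$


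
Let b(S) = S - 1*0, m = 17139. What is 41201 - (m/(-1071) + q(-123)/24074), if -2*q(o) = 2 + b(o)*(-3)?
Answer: 708472434007/17188836 ≈ 41217.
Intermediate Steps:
b(S) = S (b(S) = S + 0 = S)
q(o) = -1 + 3*o/2 (q(o) = -(2 + o*(-3))/2 = -(2 - 3*o)/2 = -1 + 3*o/2)
41201 - (m/(-1071) + q(-123)/24074) = 41201 - (17139/(-1071) + (-1 + (3/2)*(-123))/24074) = 41201 - (17139*(-1/1071) + (-1 - 369/2)*(1/24074)) = 41201 - (-5713/357 - 371/2*1/24074) = 41201 - (-5713/357 - 371/48148) = 41201 - 1*(-275201971/17188836) = 41201 + 275201971/17188836 = 708472434007/17188836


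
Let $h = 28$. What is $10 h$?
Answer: $280$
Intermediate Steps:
$10 h = 10 \cdot 28 = 280$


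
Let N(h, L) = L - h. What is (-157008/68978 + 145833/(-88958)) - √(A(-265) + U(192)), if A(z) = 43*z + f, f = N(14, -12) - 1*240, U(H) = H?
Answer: -12013193169/3068072462 - I*√11469 ≈ -3.9156 - 107.09*I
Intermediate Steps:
f = -266 (f = (-12 - 1*14) - 1*240 = (-12 - 14) - 240 = -26 - 240 = -266)
A(z) = -266 + 43*z (A(z) = 43*z - 266 = -266 + 43*z)
(-157008/68978 + 145833/(-88958)) - √(A(-265) + U(192)) = (-157008/68978 + 145833/(-88958)) - √((-266 + 43*(-265)) + 192) = (-157008*1/68978 + 145833*(-1/88958)) - √((-266 - 11395) + 192) = (-78504/34489 - 145833/88958) - √(-11661 + 192) = -12013193169/3068072462 - √(-11469) = -12013193169/3068072462 - I*√11469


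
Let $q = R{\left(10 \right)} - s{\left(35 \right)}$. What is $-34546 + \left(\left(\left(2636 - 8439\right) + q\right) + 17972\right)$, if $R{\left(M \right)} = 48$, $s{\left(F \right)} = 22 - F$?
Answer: $-22316$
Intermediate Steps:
$q = 61$ ($q = 48 - \left(22 - 35\right) = 48 - -13 = 48 + 13 = 61$)
$-34546 + \left(\left(\left(2636 - 8439\right) + q\right) + 17972\right) = -34546 + \left(\left(\left(2636 - 8439\right) + 61\right) + 17972\right) = -34546 + \left(\left(-5803 + 61\right) + 17972\right) = -34546 + \left(-5742 + 17972\right) = -34546 + 12230 = -22316$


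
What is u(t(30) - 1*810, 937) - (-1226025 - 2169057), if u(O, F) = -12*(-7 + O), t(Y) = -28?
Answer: 3405222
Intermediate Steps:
u(O, F) = 84 - 12*O
u(t(30) - 1*810, 937) - (-1226025 - 2169057) = (84 - 12*(-28 - 1*810)) - (-1226025 - 2169057) = (84 - 12*(-28 - 810)) - 1*(-3395082) = (84 - 12*(-838)) + 3395082 = (84 + 10056) + 3395082 = 10140 + 3395082 = 3405222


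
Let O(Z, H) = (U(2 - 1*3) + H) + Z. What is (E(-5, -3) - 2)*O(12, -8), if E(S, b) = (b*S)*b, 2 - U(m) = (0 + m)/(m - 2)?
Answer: -799/3 ≈ -266.33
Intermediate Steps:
U(m) = 2 - m/(-2 + m) (U(m) = 2 - (0 + m)/(m - 2) = 2 - m/(-2 + m))
O(Z, H) = 5/3 + H + Z (O(Z, H) = ((-4 + (2 - 1*3))/(-2 + (2 - 1*3)) + H) + Z = ((-4 + (2 - 3))/(-2 + (2 - 3)) + H) + Z = ((-4 - 1)/(-2 - 1) + H) + Z = (-5/(-3) + H) + Z = (-⅓*(-5) + H) + Z = (5/3 + H) + Z = 5/3 + H + Z)
E(S, b) = S*b² (E(S, b) = (S*b)*b = S*b²)
(E(-5, -3) - 2)*O(12, -8) = (-5*(-3)² - 2)*(5/3 - 8 + 12) = (-5*9 - 2)*(17/3) = (-45 - 2)*(17/3) = -47*17/3 = -799/3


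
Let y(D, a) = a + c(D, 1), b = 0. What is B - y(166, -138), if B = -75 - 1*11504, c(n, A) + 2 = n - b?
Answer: -11605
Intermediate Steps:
c(n, A) = -2 + n (c(n, A) = -2 + (n - 1*0) = -2 + (n + 0) = -2 + n)
y(D, a) = -2 + D + a (y(D, a) = a + (-2 + D) = -2 + D + a)
B = -11579 (B = -75 - 11504 = -11579)
B - y(166, -138) = -11579 - (-2 + 166 - 138) = -11579 - 1*26 = -11579 - 26 = -11605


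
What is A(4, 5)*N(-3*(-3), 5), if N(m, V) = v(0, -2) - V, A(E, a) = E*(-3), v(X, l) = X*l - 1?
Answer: 72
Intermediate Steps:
v(X, l) = -1 + X*l
A(E, a) = -3*E
N(m, V) = -1 - V (N(m, V) = (-1 + 0*(-2)) - V = (-1 + 0) - V = -1 - V)
A(4, 5)*N(-3*(-3), 5) = (-3*4)*(-1 - 1*5) = -12*(-1 - 5) = -12*(-6) = 72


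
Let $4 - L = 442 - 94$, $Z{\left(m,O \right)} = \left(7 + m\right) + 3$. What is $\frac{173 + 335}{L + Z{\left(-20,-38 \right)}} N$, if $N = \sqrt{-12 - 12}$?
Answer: $- \frac{508 i \sqrt{6}}{177} \approx - 7.0302 i$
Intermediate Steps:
$N = 2 i \sqrt{6}$ ($N = \sqrt{-24} = 2 i \sqrt{6} \approx 4.899 i$)
$Z{\left(m,O \right)} = 10 + m$
$L = -344$ ($L = 4 - \left(442 - 94\right) = 4 - 348 = -344$)
$\frac{173 + 335}{L + Z{\left(-20,-38 \right)}} N = \frac{173 + 335}{-344 + \left(10 - 20\right)} 2 i \sqrt{6} = \frac{508}{-344 - 10} \cdot 2 i \sqrt{6} = \frac{508}{-354} \cdot 2 i \sqrt{6} = 508 \left(- \frac{1}{354}\right) 2 i \sqrt{6} = - \frac{254 \cdot 2 i \sqrt{6}}{177} = - \frac{508 i \sqrt{6}}{177}$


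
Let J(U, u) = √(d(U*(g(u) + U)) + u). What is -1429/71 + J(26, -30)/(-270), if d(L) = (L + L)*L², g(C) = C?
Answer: -1429/71 - I*√2249758/270 ≈ -20.127 - 5.5553*I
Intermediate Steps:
d(L) = 2*L³ (d(L) = (2*L)*L² = 2*L³)
J(U, u) = √(u + 2*U³*(U + u)³) (J(U, u) = √(2*(U*(u + U))³ + u) = √(2*(U*(U + u))³ + u) = √(2*(U³*(U + u)³) + u) = √(2*U³*(U + u)³ + u) = √(u + 2*U³*(U + u)³))
-1429/71 + J(26, -30)/(-270) = -1429/71 + √(-30 + 2*26³*(26 - 30)³)/(-270) = -1429*1/71 + √(-30 + 2*17576*(-4)³)*(-1/270) = -1429/71 + √(-30 + 2*17576*(-64))*(-1/270) = -1429/71 + √(-30 - 2249728)*(-1/270) = -1429/71 + √(-2249758)*(-1/270) = -1429/71 + (I*√2249758)*(-1/270) = -1429/71 - I*√2249758/270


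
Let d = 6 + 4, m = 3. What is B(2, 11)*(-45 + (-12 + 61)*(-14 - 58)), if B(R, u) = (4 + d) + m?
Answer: -60741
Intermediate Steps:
d = 10
B(R, u) = 17 (B(R, u) = (4 + 10) + 3 = 14 + 3 = 17)
B(2, 11)*(-45 + (-12 + 61)*(-14 - 58)) = 17*(-45 + (-12 + 61)*(-14 - 58)) = 17*(-45 + 49*(-72)) = 17*(-45 - 3528) = 17*(-3573) = -60741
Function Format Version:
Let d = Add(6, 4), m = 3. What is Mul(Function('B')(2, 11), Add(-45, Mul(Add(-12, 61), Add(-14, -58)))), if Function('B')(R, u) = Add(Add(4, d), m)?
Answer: -60741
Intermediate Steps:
d = 10
Function('B')(R, u) = 17 (Function('B')(R, u) = Add(Add(4, 10), 3) = Add(14, 3) = 17)
Mul(Function('B')(2, 11), Add(-45, Mul(Add(-12, 61), Add(-14, -58)))) = Mul(17, Add(-45, Mul(Add(-12, 61), Add(-14, -58)))) = Mul(17, Add(-45, Mul(49, -72))) = Mul(17, Add(-45, -3528)) = Mul(17, -3573) = -60741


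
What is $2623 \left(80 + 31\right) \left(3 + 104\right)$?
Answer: $31153371$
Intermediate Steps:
$2623 \left(80 + 31\right) \left(3 + 104\right) = 2623 \cdot 111 \cdot 107 = 2623 \cdot 11877 = 31153371$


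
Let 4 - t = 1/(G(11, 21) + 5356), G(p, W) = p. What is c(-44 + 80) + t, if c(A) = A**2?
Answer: 6977099/5367 ≈ 1300.0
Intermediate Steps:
t = 21467/5367 (t = 4 - 1/(11 + 5356) = 4 - 1/5367 = 21467/5367 ≈ 3.9998)
c(-44 + 80) + t = (-44 + 80)**2 + 21467/5367 = 36**2 + 21467/5367 = 1296 + 21467/5367 = 6977099/5367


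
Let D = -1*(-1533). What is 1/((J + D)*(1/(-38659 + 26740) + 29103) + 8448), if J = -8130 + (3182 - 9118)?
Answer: -11919/4347329503936 ≈ -2.7417e-9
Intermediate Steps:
J = -14066 (J = -8130 - 5936 = -14066)
D = 1533
1/((J + D)*(1/(-38659 + 26740) + 29103) + 8448) = 1/((-14066 + 1533)*(1/(-38659 + 26740) + 29103) + 8448) = 1/(-12533*(1/(-11919) + 29103) + 8448) = 1/(-12533*(-1/11919 + 29103) + 8448) = 1/(-12533*346878656/11919 + 8448) = 1/(-4347430195648/11919 + 8448) = 1/(-4347329503936/11919) = -11919/4347329503936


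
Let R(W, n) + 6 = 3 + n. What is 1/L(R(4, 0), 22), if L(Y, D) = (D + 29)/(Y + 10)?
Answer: 7/51 ≈ 0.13725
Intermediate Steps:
R(W, n) = -3 + n (R(W, n) = -6 + (3 + n) = -3 + n)
L(Y, D) = (29 + D)/(10 + Y)
1/L(R(4, 0), 22) = 1/((29 + 22)/(10 + (-3 + 0))) = 1/(51/(10 - 3)) = 1/(51/7) = 7/51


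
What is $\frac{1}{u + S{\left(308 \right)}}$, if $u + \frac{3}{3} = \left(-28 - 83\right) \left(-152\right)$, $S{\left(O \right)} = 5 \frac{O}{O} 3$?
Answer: $\frac{1}{16886} \approx 5.9221 \cdot 10^{-5}$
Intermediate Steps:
$S{\left(O \right)} = 15$ ($S{\left(O \right)} = 5 \cdot 1 \cdot 3 = 5 \cdot 3 = 15$)
$u = 16871$ ($u = -1 + \left(-28 - 83\right) \left(-152\right) = -1 - -16872 = -1 + 16872 = 16871$)
$\frac{1}{u + S{\left(308 \right)}} = \frac{1}{16871 + 15} = \frac{1}{16886}$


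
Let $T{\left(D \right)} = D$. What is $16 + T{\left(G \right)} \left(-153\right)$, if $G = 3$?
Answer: $-443$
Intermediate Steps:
$16 + T{\left(G \right)} \left(-153\right) = 16 + 3 \left(-153\right) = 16 - 459 = -443$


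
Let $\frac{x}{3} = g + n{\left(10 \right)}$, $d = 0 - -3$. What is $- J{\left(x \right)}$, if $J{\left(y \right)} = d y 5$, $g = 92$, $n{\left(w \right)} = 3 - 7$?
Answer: $-3960$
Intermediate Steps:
$d = 3$ ($d = 0 + 3 = 3$)
$n{\left(w \right)} = -4$ ($n{\left(w \right)} = 3 - 7 = -4$)
$x = 264$ ($x = 3 \left(92 - 4\right) = 3 \cdot 88 = 264$)
$J{\left(y \right)} = 15 y$ ($J{\left(y \right)} = 3 y 5 = 15 y$)
$- J{\left(x \right)} = - 15 \cdot 264 = \left(-1\right) 3960 = -3960$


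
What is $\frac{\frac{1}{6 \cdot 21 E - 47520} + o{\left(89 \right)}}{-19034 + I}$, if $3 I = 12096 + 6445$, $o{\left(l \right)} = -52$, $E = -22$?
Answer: $\frac{2615185}{646436604} \approx 0.0040455$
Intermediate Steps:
$I = \frac{18541}{3}$ ($I = \frac{12096 + 6445}{3} = \frac{1}{3} \cdot 18541 = \frac{18541}{3} \approx 6180.3$)
$\frac{\frac{1}{6 \cdot 21 E - 47520} + o{\left(89 \right)}}{-19034 + I} = \frac{\frac{1}{6 \cdot 21 \left(-22\right) - 47520} - 52}{-19034 + \frac{18541}{3}} = \frac{\frac{1}{126 \left(-22\right) - 47520} - 52}{- \frac{38561}{3}} = \left(\frac{1}{-2772 - 47520} - 52\right) \left(- \frac{3}{38561}\right) = \left(\frac{1}{-50292} - 52\right) \left(- \frac{3}{38561}\right) = \left(- \frac{1}{50292} - 52\right) \left(- \frac{3}{38561}\right) = \left(- \frac{2615185}{50292}\right) \left(- \frac{3}{38561}\right) = \frac{2615185}{646436604}$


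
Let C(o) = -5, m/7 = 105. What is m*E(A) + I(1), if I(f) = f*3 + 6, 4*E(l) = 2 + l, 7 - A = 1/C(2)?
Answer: 3399/2 ≈ 1699.5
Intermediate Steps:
m = 735 (m = 7*105 = 735)
A = 36/5 (A = 7 - 1/(-5) = 7 - 1*(-⅕) = 7 + ⅕ = 36/5 ≈ 7.2000)
E(l) = ½ + l/4 (E(l) = (2 + l)/4 = ½ + l/4)
I(f) = 6 + 3*f (I(f) = 3*f + 6 = 6 + 3*f)
m*E(A) + I(1) = 735*(½ + (¼)*(36/5)) + (6 + 3*1) = 735*(½ + 9/5) + (6 + 3) = 735*(23/10) + 9 = 3381/2 + 9 = 3399/2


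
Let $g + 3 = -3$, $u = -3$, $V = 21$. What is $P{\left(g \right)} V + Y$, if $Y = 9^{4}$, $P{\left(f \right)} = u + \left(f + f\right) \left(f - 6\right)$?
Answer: $9522$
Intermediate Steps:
$g = -6$ ($g = -3 - 3 = -6$)
$P{\left(f \right)} = -3 + 2 f \left(-6 + f\right)$ ($P{\left(f \right)} = -3 + \left(f + f\right) \left(f - 6\right) = -3 + 2 f \left(-6 + f\right)$)
$Y = 6561$
$P{\left(g \right)} V + Y = \left(-3 - -72 + 2 \left(-6\right)^{2}\right) 21 + 6561 = \left(-3 + 72 + 2 \cdot 36\right) 21 + 6561 = \left(-3 + 72 + 72\right) 21 + 6561 = 141 \cdot 21 + 6561 = 2961 + 6561 = 9522$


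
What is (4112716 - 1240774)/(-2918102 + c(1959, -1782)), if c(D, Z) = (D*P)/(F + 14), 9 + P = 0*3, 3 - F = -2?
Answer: -54566898/55461569 ≈ -0.98387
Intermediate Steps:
F = 5 (F = 3 - 1*(-2) = 3 + 2 = 5)
P = -9 (P = -9 + 0*3 = -9 + 0 = -9)
c(D, Z) = -9*D/19 (c(D, Z) = (D*(-9))/(5 + 14) = -9*D/19)
(4112716 - 1240774)/(-2918102 + c(1959, -1782)) = (4112716 - 1240774)/(-2918102 - 9/19*1959) = 2871942/(-2918102 - 17631/19) = 2871942/(-55461569/19) = 2871942*(-19/55461569) = -54566898/55461569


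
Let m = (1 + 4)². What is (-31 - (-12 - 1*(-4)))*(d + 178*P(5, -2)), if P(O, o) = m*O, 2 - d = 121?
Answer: -509013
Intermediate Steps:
d = -119 (d = 2 - 1*121 = 2 - 121 = -119)
m = 25 (m = 5² = 25)
P(O, o) = 25*O
(-31 - (-12 - 1*(-4)))*(d + 178*P(5, -2)) = (-31 - (-12 - 1*(-4)))*(-119 + 178*(25*5)) = (-31 - (-12 + 4))*(-119 + 178*125) = (-31 - 1*(-8))*(-119 + 22250) = (-31 + 8)*22131 = -23*22131 = -509013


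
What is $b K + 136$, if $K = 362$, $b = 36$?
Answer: $13168$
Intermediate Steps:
$b K + 136 = 36 \cdot 362 + 136 = 13032 + 136 = 13168$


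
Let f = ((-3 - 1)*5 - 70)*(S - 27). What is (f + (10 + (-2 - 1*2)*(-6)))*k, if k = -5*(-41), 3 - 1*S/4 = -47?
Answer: -3184880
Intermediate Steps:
S = 200 (S = 12 - 4*(-47) = 12 + 188 = 200)
k = 205
f = -15570 (f = ((-3 - 1)*5 - 70)*(200 - 27) = (-4*5 - 70)*173 = (-20 - 70)*173 = -90*173 = -15570)
(f + (10 + (-2 - 1*2)*(-6)))*k = (-15570 + (10 + (-2 - 1*2)*(-6)))*205 = (-15570 + (10 + (-2 - 2)*(-6)))*205 = (-15570 + (10 - 4*(-6)))*205 = (-15570 + (10 + 24))*205 = (-15570 + 34)*205 = -15536*205 = -3184880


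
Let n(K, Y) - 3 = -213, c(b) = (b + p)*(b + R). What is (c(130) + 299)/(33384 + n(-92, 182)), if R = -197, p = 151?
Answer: -3088/5529 ≈ -0.55851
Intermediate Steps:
c(b) = (-197 + b)*(151 + b) (c(b) = (b + 151)*(b - 197) = (151 + b)*(-197 + b) = (-197 + b)*(151 + b))
n(K, Y) = -210 (n(K, Y) = 3 - 213 = -210)
(c(130) + 299)/(33384 + n(-92, 182)) = ((-29747 + 130² - 46*130) + 299)/(33384 - 210) = ((-29747 + 16900 - 5980) + 299)/33174 = (-18827 + 299)*(1/33174) = -18528*1/33174 = -3088/5529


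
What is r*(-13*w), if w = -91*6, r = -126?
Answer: -894348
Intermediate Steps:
w = -546
r*(-13*w) = -(-1638)*(-546) = -126*7098 = -894348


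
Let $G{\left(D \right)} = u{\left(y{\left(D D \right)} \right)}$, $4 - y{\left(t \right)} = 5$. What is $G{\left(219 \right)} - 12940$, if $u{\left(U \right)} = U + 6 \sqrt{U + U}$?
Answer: $-12941 + 6 i \sqrt{2} \approx -12941.0 + 8.4853 i$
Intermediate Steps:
$y{\left(t \right)} = -1$ ($y{\left(t \right)} = 4 - 5 = -1$)
$u{\left(U \right)} = U + 6 \sqrt{2} \sqrt{U}$ ($u{\left(U \right)} = U + 6 \sqrt{2 U} = U + 6 \sqrt{2} \sqrt{U}$)
$G{\left(D \right)} = -1 + 6 i \sqrt{2}$ ($G{\left(D \right)} = -1 + 6 \sqrt{2} \sqrt{-1} = -1 + 6 \sqrt{2} i = -1 + 6 i \sqrt{2}$)
$G{\left(219 \right)} - 12940 = \left(-1 + 6 i \sqrt{2}\right) - 12940 = -12941 + 6 i \sqrt{2}$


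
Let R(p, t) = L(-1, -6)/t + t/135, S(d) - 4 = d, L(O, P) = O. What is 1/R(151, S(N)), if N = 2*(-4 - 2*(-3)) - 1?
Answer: -945/86 ≈ -10.988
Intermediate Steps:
N = 3 (N = 2*(-4 + 6) - 1 = 2*2 - 1 = 4 - 1 = 3)
S(d) = 4 + d
R(p, t) = -1/t + t/135
1/R(151, S(N)) = 1/(-1/(4 + 3) + (4 + 3)/135) = 1/(-1/7 + (1/135)*7) = 1/(-1*1/7 + 7/135) = 1/(-1/7 + 7/135) = 1/(-86/945) = -945/86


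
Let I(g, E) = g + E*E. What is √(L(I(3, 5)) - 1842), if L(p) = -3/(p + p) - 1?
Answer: I*√1444954/28 ≈ 42.931*I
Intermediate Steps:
I(g, E) = g + E²
L(p) = -1 - 3/(2*p) (L(p) = -3/(2*p) - 1 = -1 - 3/(2*p))
√(L(I(3, 5)) - 1842) = √((-3/2 - (3 + 5²))/(3 + 5²) - 1842) = √((-3/2 - (3 + 25))/(3 + 25) - 1842) = √((-3/2 - 1*28)/28 - 1842) = √((-3/2 - 28)/28 - 1842) = √((1/28)*(-59/2) - 1842) = √(-59/56 - 1842) = √(-103211/56) = I*√1444954/28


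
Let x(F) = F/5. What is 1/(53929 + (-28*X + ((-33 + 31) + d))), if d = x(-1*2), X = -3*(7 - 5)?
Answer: 5/270473 ≈ 1.8486e-5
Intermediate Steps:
x(F) = F/5 (x(F) = F*(⅕) = F/5)
X = -6 (X = -3*2 = -6)
d = -⅖ (d = (-1*2)/5 = (⅕)*(-2) = -⅖ ≈ -0.40000)
1/(53929 + (-28*X + ((-33 + 31) + d))) = 1/(53929 + (-28*(-6) + ((-33 + 31) - ⅖))) = 1/(53929 + (168 + (-2 - ⅖))) = 1/(53929 + (168 - 12/5)) = 1/(53929 + 828/5) = 1/(270473/5) = 5/270473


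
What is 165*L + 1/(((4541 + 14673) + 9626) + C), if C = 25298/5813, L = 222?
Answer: 6141833351153/167672218 ≈ 36630.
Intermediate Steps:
C = 25298/5813 (C = 25298*(1/5813) = 25298/5813 ≈ 4.3520)
165*L + 1/(((4541 + 14673) + 9626) + C) = 165*222 + 1/(((4541 + 14673) + 9626) + 25298/5813) = 36630 + 1/((19214 + 9626) + 25298/5813) = 36630 + 1/(28840 + 25298/5813) = 36630 + 1/(167672218/5813) = 36630 + 5813/167672218 = 6141833351153/167672218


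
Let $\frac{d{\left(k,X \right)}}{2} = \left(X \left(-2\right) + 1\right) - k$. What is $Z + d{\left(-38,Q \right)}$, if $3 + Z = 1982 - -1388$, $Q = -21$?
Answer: $3529$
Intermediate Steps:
$d{\left(k,X \right)} = 2 - 4 X - 2 k$ ($d{\left(k,X \right)} = 2 \left(\left(X \left(-2\right) + 1\right) - k\right) = 2 \left(\left(- 2 X + 1\right) - k\right) = 2 \left(\left(1 - 2 X\right) - k\right) = 2 \left(1 - k - 2 X\right) = 2 - 4 X - 2 k$)
$Z = 3367$ ($Z = -3 + \left(1982 - -1388\right) = -3 + \left(1982 + 1388\right) = -3 + 3370 = 3367$)
$Z + d{\left(-38,Q \right)} = 3367 - -162 = 3367 + \left(2 + 84 + 76\right) = 3367 + 162 = 3529$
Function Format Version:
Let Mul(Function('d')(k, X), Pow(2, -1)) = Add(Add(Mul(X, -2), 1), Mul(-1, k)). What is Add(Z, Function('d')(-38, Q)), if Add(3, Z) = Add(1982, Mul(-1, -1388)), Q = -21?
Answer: 3529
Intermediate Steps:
Function('d')(k, X) = Add(2, Mul(-4, X), Mul(-2, k)) (Function('d')(k, X) = Mul(2, Add(Add(Mul(X, -2), 1), Mul(-1, k))) = Mul(2, Add(Add(Mul(-2, X), 1), Mul(-1, k))) = Mul(2, Add(Add(1, Mul(-2, X)), Mul(-1, k))) = Mul(2, Add(1, Mul(-1, k), Mul(-2, X))) = Add(2, Mul(-4, X), Mul(-2, k)))
Z = 3367 (Z = Add(-3, Add(1982, Mul(-1, -1388))) = Add(-3, Add(1982, 1388)) = Add(-3, 3370) = 3367)
Add(Z, Function('d')(-38, Q)) = Add(3367, Add(2, Mul(-4, -21), Mul(-2, -38))) = Add(3367, Add(2, 84, 76)) = Add(3367, 162) = 3529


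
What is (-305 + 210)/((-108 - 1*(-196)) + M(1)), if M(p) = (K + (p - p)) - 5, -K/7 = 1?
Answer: -5/4 ≈ -1.2500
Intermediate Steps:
K = -7 (K = -7*1 = -7)
M(p) = -12 (M(p) = (-7 + (p - p)) - 5 = (-7 + 0) - 5 = -7 - 5 = -12)
(-305 + 210)/((-108 - 1*(-196)) + M(1)) = (-305 + 210)/((-108 - 1*(-196)) - 12) = -95/((-108 + 196) - 12) = -95/(88 - 12) = -95/76 = -95*1/76 = -5/4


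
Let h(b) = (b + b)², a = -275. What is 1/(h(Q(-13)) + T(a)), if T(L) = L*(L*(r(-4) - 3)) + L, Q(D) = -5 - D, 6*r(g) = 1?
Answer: -6/1285739 ≈ -4.6666e-6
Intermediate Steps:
r(g) = ⅙ (r(g) = (⅙)*1 = ⅙)
T(L) = L - 17*L²/6 (T(L) = L*(L*(⅙ - 3)) + L = L*(L*(-17/6)) + L = L*(-17*L/6) + L = -17*L²/6 + L = L - 17*L²/6)
h(b) = 4*b² (h(b) = (2*b)² = 4*b²)
1/(h(Q(-13)) + T(a)) = 1/(4*(-5 - 1*(-13))² + (⅙)*(-275)*(6 - 17*(-275))) = 1/(4*(-5 + 13)² + (⅙)*(-275)*(6 + 4675)) = 1/(4*8² + (⅙)*(-275)*4681) = 1/(4*64 - 1287275/6) = 1/(256 - 1287275/6) = 1/(-1285739/6) = -6/1285739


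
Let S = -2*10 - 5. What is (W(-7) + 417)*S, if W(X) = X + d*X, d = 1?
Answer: -10075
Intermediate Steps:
S = -25 (S = -20 - 5 = -25)
W(X) = 2*X (W(X) = X + 1*X = X + X = 2*X)
(W(-7) + 417)*S = (2*(-7) + 417)*(-25) = (-14 + 417)*(-25) = 403*(-25) = -10075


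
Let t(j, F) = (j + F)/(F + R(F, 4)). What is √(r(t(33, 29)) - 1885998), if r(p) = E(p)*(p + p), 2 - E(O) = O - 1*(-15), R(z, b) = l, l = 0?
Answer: I*√1586178754/29 ≈ 1373.3*I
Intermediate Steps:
R(z, b) = 0
E(O) = -13 - O (E(O) = 2 - (O - 1*(-15)) = 2 - (O + 15) = 2 - (15 + O) = 2 + (-15 - O) = -13 - O)
t(j, F) = (F + j)/F (t(j, F) = (j + F)/(F + 0) = (F + j)/F)
r(p) = 2*p*(-13 - p) (r(p) = (-13 - p)*(p + p) = (-13 - p)*(2*p) = 2*p*(-13 - p))
√(r(t(33, 29)) - 1885998) = √(-2*(29 + 33)/29*(13 + (29 + 33)/29) - 1885998) = √(-2*(1/29)*62*(13 + (1/29)*62) - 1885998) = √(-2*62/29*(13 + 62/29) - 1885998) = √(-2*62/29*439/29 - 1885998) = √(-54436/841 - 1885998) = √(-1586178754/841) = I*√1586178754/29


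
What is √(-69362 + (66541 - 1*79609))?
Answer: I*√82430 ≈ 287.11*I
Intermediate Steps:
√(-69362 + (66541 - 1*79609)) = √(-69362 + (66541 - 79609)) = √(-69362 - 13068) = √(-82430) = I*√82430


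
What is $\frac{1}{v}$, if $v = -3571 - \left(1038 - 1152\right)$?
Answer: $- \frac{1}{3457} \approx -0.00028927$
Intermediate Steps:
$v = -3457$ ($v = -3571 - -114 = -3571 + 114 = -3457$)
$\frac{1}{v} = \frac{1}{-3457} = - \frac{1}{3457}$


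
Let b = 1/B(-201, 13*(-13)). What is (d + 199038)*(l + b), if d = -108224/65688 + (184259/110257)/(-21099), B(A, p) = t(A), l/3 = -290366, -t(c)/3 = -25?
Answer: -3942613672976797484540983/22739704130325 ≈ -1.7338e+11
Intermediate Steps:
t(c) = 75 (t(c) = -3*(-25) = 75)
l = -871098 (l = 3*(-290366) = -871098)
B(A, p) = 75
d = -499553455231/303196055071 (d = -108224*1/65688 + (184259*(1/110257))*(-1/21099) = -13528/8211 + (184259/110257)*(-1/21099) = -13528/8211 - 184259/2326312443 = -499553455231/303196055071 ≈ -1.6476)
b = 1/75 ≈ 0.013333
(d + 199038)*(l + b) = (-499553455231/303196055071 + 199038)*(-871098 + 1/75) = (60347036855766467/303196055071)*(-65332349/75) = -3942613672976797484540983/22739704130325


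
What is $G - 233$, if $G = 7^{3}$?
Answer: $110$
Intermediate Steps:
$G = 343$
$G - 233 = 343 - 233 = 110$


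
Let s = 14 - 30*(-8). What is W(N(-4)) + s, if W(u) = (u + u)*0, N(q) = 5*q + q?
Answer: 254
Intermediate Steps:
N(q) = 6*q
W(u) = 0 (W(u) = (2*u)*0 = 0)
s = 254 (s = 14 + 240 = 254)
W(N(-4)) + s = 0 + 254 = 254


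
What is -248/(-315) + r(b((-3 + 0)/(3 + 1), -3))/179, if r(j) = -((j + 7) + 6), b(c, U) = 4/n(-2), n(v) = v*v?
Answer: 39982/56385 ≈ 0.70909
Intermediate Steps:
n(v) = v²
b(c, U) = 1 (b(c, U) = 4/((-2)²) = 4/4 = 4*(¼) = 1)
r(j) = -13 - j (r(j) = -((7 + j) + 6) = -(13 + j) = -13 - j)
-248/(-315) + r(b((-3 + 0)/(3 + 1), -3))/179 = -248/(-315) + (-13 - 1*1)/179 = -248*(-1/315) + (-13 - 1)*(1/179) = 248/315 - 14*1/179 = 248/315 - 14/179 = 39982/56385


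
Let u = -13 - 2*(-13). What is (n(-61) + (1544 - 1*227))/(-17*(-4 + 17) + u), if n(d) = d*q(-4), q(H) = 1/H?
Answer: -5329/832 ≈ -6.4050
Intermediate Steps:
u = 13 (u = -13 + 26 = 13)
n(d) = -d/4 (n(d) = d/(-4) = d*(-¼) = -d/4)
(n(-61) + (1544 - 1*227))/(-17*(-4 + 17) + u) = (-¼*(-61) + (1544 - 1*227))/(-17*(-4 + 17) + 13) = (61/4 + (1544 - 227))/(-17*13 + 13) = (61/4 + 1317)/(-221 + 13) = (5329/4)/(-208) = (5329/4)*(-1/208) = -5329/832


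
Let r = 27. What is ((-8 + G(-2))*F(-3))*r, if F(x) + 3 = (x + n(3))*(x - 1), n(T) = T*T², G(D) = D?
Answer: 26730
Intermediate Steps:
n(T) = T³
F(x) = -3 + (-1 + x)*(27 + x) (F(x) = -3 + (x + 3³)*(x - 1) = -3 + (x + 27)*(-1 + x) = -3 + (27 + x)*(-1 + x) = -3 + (-1 + x)*(27 + x))
((-8 + G(-2))*F(-3))*r = ((-8 - 2)*(-30 + (-3)² + 26*(-3)))*27 = -10*(-30 + 9 - 78)*27 = -10*(-99)*27 = 990*27 = 26730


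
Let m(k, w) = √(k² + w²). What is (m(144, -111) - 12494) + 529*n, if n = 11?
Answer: -6675 + 3*√3673 ≈ -6493.2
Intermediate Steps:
(m(144, -111) - 12494) + 529*n = (√(144² + (-111)²) - 12494) + 529*11 = (√(20736 + 12321) - 12494) + 5819 = (√33057 - 12494) + 5819 = (3*√3673 - 12494) + 5819 = (-12494 + 3*√3673) + 5819 = -6675 + 3*√3673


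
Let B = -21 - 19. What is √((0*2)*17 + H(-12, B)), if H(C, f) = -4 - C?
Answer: 2*√2 ≈ 2.8284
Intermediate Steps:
B = -40
√((0*2)*17 + H(-12, B)) = √((0*2)*17 + (-4 - 1*(-12))) = √(0*17 + (-4 + 12)) = √(0 + 8) = √8 = 2*√2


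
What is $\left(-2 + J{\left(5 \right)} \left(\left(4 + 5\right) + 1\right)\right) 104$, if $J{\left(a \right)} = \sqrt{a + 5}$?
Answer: $-208 + 1040 \sqrt{10} \approx 3080.8$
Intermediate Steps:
$J{\left(a \right)} = \sqrt{5 + a}$
$\left(-2 + J{\left(5 \right)} \left(\left(4 + 5\right) + 1\right)\right) 104 = \left(-2 + \sqrt{5 + 5} \left(\left(4 + 5\right) + 1\right)\right) 104 = \left(-2 + \sqrt{10} \left(9 + 1\right)\right) 104 = \left(-2 + \sqrt{10} \cdot 10\right) 104 = \left(-2 + 10 \sqrt{10}\right) 104 = -208 + 1040 \sqrt{10}$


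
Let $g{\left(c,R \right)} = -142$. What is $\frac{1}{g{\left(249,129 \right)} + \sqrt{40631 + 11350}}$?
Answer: $\frac{142}{31817} + \frac{\sqrt{51981}}{31817} \approx 0.011629$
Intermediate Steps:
$\frac{1}{g{\left(249,129 \right)} + \sqrt{40631 + 11350}} = \frac{1}{-142 + \sqrt{40631 + 11350}} = \frac{1}{-142 + \sqrt{51981}}$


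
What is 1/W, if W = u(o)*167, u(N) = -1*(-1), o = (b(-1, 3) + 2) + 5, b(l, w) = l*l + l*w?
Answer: 1/167 ≈ 0.0059880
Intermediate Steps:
b(l, w) = l² + l*w
o = 5 (o = (-(-1 + 3) + 2) + 5 = (-1*2 + 2) + 5 = (-2 + 2) + 5 = 0 + 5 = 5)
u(N) = 1
W = 167 (W = 1*167 = 167)
1/W = 1/167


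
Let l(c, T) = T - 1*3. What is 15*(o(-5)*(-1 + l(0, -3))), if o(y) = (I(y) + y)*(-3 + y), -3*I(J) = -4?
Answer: -3080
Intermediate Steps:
l(c, T) = -3 + T (l(c, T) = T - 3 = -3 + T)
I(J) = 4/3 (I(J) = -⅓*(-4) = 4/3)
o(y) = (-3 + y)*(4/3 + y) (o(y) = (4/3 + y)*(-3 + y) = (-3 + y)*(4/3 + y))
15*(o(-5)*(-1 + l(0, -3))) = 15*((-4 + (-5)² - 5/3*(-5))*(-1 + (-3 - 3))) = 15*((-4 + 25 + 25/3)*(-1 - 6)) = 15*((88/3)*(-7)) = 15*(-616/3) = -3080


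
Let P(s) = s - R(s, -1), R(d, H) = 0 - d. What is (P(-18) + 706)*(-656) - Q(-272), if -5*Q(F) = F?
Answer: -2197872/5 ≈ -4.3957e+5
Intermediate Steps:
R(d, H) = -d
Q(F) = -F/5
P(s) = 2*s (P(s) = s - (-1)*s = s + s = 2*s)
(P(-18) + 706)*(-656) - Q(-272) = (2*(-18) + 706)*(-656) - (-1)*(-272)/5 = (-36 + 706)*(-656) - 1*272/5 = 670*(-656) - 272/5 = -439520 - 272/5 = -2197872/5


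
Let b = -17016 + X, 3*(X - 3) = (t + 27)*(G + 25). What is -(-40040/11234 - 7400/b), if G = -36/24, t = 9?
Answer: 293388820/93978027 ≈ 3.1219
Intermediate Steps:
G = -3/2 (G = -36*1/24 = -3/2 ≈ -1.5000)
X = 285 (X = 3 + ((9 + 27)*(-3/2 + 25))/3 = 3 + (36*(47/2))/3 = 3 + (⅓)*846 = 3 + 282 = 285)
b = -16731 (b = -17016 + 285 = -16731)
-(-40040/11234 - 7400/b) = -(-40040/11234 - 7400/(-16731)) = -(-40040*1/11234 - 7400*(-1/16731)) = -(-20020/5617 + 7400/16731) = -1*(-293388820/93978027) = 293388820/93978027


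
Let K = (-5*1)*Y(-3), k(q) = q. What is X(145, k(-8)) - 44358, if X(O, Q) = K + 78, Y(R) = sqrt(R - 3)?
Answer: -44280 - 5*I*sqrt(6) ≈ -44280.0 - 12.247*I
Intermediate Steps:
Y(R) = sqrt(-3 + R)
K = -5*I*sqrt(6) (K = (-5*1)*sqrt(-3 - 3) = -5*I*sqrt(6) ≈ -12.247*I)
X(O, Q) = 78 - 5*I*sqrt(6) (X(O, Q) = -5*I*sqrt(6) + 78 = 78 - 5*I*sqrt(6))
X(145, k(-8)) - 44358 = (78 - 5*I*sqrt(6)) - 44358 = -44280 - 5*I*sqrt(6)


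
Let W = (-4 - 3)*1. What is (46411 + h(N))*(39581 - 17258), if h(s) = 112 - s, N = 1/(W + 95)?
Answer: 91390875429/88 ≈ 1.0385e+9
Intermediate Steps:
W = -7 (W = -7*1 = -7)
N = 1/88 (N = 1/(-7 + 95) = 1/88 ≈ 0.011364)
(46411 + h(N))*(39581 - 17258) = (46411 + (112 - 1*1/88))*(39581 - 17258) = (46411 + (112 - 1/88))*22323 = (46411 + 9855/88)*22323 = (4094023/88)*22323 = 91390875429/88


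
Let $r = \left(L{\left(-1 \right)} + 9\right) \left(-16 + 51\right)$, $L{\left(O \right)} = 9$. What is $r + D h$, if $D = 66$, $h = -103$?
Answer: $-6168$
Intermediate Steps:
$r = 630$ ($r = \left(9 + 9\right) \left(-16 + 51\right) = 18 \cdot 35 = 630$)
$r + D h = 630 + 66 \left(-103\right) = 630 - 6798 = -6168$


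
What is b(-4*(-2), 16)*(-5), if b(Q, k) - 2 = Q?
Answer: -50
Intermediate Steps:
b(Q, k) = 2 + Q
b(-4*(-2), 16)*(-5) = (2 - 4*(-2))*(-5) = (2 + 8)*(-5) = 10*(-5) = -50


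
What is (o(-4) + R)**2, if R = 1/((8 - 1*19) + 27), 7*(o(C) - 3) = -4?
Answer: 77841/12544 ≈ 6.2054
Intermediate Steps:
o(C) = 17/7 (o(C) = 3 + (1/7)*(-4) = 3 - 4/7 = 17/7)
R = 1/16 (R = 1/((8 - 19) + 27) = 1/(-11 + 27) = 1/16 ≈ 0.062500)
(o(-4) + R)**2 = (17/7 + 1/16)**2 = (279/112)**2 = 77841/12544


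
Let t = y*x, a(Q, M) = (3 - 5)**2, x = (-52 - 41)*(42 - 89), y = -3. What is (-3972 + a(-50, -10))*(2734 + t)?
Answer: 41183872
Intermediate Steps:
x = 4371 (x = -93*(-47) = 4371)
a(Q, M) = 4 (a(Q, M) = (-2)**2 = 4)
t = -13113 (t = -3*4371 = -13113)
(-3972 + a(-50, -10))*(2734 + t) = (-3972 + 4)*(2734 - 13113) = -3968*(-10379) = 41183872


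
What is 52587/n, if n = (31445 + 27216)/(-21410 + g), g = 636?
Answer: -1092442338/58661 ≈ -18623.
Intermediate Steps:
n = -58661/20774 (n = (31445 + 27216)/(-21410 + 636) = 58661/(-20774) = 58661*(-1/20774) = -58661/20774 ≈ -2.8238)
52587/n = 52587/(-58661/20774) = 52587*(-20774/58661) = -1092442338/58661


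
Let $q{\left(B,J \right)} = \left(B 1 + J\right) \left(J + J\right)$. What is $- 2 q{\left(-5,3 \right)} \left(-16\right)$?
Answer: $-384$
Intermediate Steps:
$q{\left(B,J \right)} = 2 J \left(B + J\right)$ ($q{\left(B,J \right)} = \left(B + J\right) 2 J = 2 J \left(B + J\right)$)
$- 2 q{\left(-5,3 \right)} \left(-16\right) = - 2 \cdot 2 \cdot 3 \left(-5 + 3\right) \left(-16\right) = - 2 \cdot 2 \cdot 3 \left(-2\right) \left(-16\right) = \left(-2\right) \left(-12\right) \left(-16\right) = 24 \left(-16\right) = -384$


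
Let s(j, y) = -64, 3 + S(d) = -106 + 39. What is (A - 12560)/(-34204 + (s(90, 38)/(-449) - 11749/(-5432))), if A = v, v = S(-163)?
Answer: 10268055280/27805612841 ≈ 0.36928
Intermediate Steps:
S(d) = -70 (S(d) = -3 + (-106 + 39) = -3 - 67 = -70)
v = -70
A = -70
(A - 12560)/(-34204 + (s(90, 38)/(-449) - 11749/(-5432))) = (-70 - 12560)/(-34204 + (-64/(-449) - 11749/(-5432))) = -12630/(-34204 + (-64*(-1/449) - 11749*(-1/5432))) = -12630/(-34204 + (64/449 + 11749/5432)) = -12630/(-34204 + 5622949/2438968) = -12630/(-83416838523/2438968) = -12630*(-2438968/83416838523) = 10268055280/27805612841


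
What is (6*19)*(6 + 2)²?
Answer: 7296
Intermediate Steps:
(6*19)*(6 + 2)² = 114*8² = 114*64 = 7296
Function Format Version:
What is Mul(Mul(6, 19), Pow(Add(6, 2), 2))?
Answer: 7296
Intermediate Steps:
Mul(Mul(6, 19), Pow(Add(6, 2), 2)) = Mul(114, Pow(8, 2)) = Mul(114, 64) = 7296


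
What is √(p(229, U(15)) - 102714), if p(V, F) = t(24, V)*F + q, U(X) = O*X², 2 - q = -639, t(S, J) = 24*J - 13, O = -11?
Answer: I*√13672498 ≈ 3697.6*I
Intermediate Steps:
t(S, J) = -13 + 24*J
q = 641 (q = 2 - 1*(-639) = 2 + 639 = 641)
U(X) = -11*X²
p(V, F) = 641 + F*(-13 + 24*V) (p(V, F) = (-13 + 24*V)*F + 641 = F*(-13 + 24*V) + 641 = 641 + F*(-13 + 24*V))
√(p(229, U(15)) - 102714) = √((641 + (-11*15²)*(-13 + 24*229)) - 102714) = √((641 + (-11*225)*(-13 + 5496)) - 102714) = √((641 - 2475*5483) - 102714) = √((641 - 13570425) - 102714) = √(-13569784 - 102714) = √(-13672498) = I*√13672498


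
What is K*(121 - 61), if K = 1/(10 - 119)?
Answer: -60/109 ≈ -0.55046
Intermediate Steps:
K = -1/109 (K = 1/(-109) = -1/109 ≈ -0.0091743)
K*(121 - 61) = -(121 - 61)/109 = -1/109*60 = -60/109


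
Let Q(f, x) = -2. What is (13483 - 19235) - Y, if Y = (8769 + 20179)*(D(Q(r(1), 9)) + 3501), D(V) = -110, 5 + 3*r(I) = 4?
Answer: -98168420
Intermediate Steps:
r(I) = -⅓ (r(I) = -5/3 + (⅓)*4 = -5/3 + 4/3 = -⅓)
Y = 98162668 (Y = (8769 + 20179)*(-110 + 3501) = 28948*3391 = 98162668)
(13483 - 19235) - Y = (13483 - 19235) - 1*98162668 = -5752 - 98162668 = -98168420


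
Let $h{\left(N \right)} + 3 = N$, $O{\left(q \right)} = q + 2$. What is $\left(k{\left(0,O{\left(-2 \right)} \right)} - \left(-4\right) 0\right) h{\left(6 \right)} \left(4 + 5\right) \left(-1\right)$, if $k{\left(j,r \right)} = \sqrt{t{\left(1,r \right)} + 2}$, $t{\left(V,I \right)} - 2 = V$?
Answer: $- 27 \sqrt{5} \approx -60.374$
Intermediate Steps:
$O{\left(q \right)} = 2 + q$
$t{\left(V,I \right)} = 2 + V$
$k{\left(j,r \right)} = \sqrt{5}$ ($k{\left(j,r \right)} = \sqrt{\left(2 + 1\right) + 2} = \sqrt{3 + 2} = \sqrt{5}$)
$h{\left(N \right)} = -3 + N$
$\left(k{\left(0,O{\left(-2 \right)} \right)} - \left(-4\right) 0\right) h{\left(6 \right)} \left(4 + 5\right) \left(-1\right) = \left(\sqrt{5} - \left(-4\right) 0\right) \left(-3 + 6\right) \left(4 + 5\right) \left(-1\right) = \left(\sqrt{5} - 0\right) 3 \cdot 9 \left(-1\right) = \left(\sqrt{5} + 0\right) 3 \left(-9\right) = \sqrt{5} \cdot 3 \left(-9\right) = 3 \sqrt{5} \left(-9\right) = - 27 \sqrt{5}$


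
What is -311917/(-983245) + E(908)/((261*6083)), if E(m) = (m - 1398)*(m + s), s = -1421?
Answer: 406336823/854439905 ≈ 0.47556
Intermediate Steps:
E(m) = (-1421 + m)*(-1398 + m) (E(m) = (m - 1398)*(m - 1421) = (-1398 + m)*(-1421 + m) = (-1421 + m)*(-1398 + m))
-311917/(-983245) + E(908)/((261*6083)) = -311917/(-983245) + (1986558 + 908² - 2819*908)/((261*6083)) = -311917*(-1/983245) + (1986558 + 824464 - 2559652)/1587663 = 311917/983245 + 251370*(1/1587663) = 311917/983245 + 3990/25201 = 406336823/854439905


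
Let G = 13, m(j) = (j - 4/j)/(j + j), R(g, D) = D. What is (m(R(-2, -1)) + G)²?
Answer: 529/4 ≈ 132.25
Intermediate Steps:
m(j) = (j - 4/j)/(2*j) (m(j) = (j - 4/j)/((2*j)) = (j - 4/j)*(1/(2*j)) = (j - 4/j)/(2*j))
(m(R(-2, -1)) + G)² = ((½ - 2/(-1)²) + 13)² = ((½ - 2*1) + 13)² = ((½ - 2) + 13)² = (-3/2 + 13)² = (23/2)² = 529/4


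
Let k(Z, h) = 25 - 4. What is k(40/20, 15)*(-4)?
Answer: -84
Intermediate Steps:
k(Z, h) = 21
k(40/20, 15)*(-4) = 21*(-4) = -84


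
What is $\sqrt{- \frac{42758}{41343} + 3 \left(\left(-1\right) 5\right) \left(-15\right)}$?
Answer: $\frac{\sqrt{382812077031}}{41343} \approx 14.965$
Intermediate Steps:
$\sqrt{- \frac{42758}{41343} + 3 \left(\left(-1\right) 5\right) \left(-15\right)} = \sqrt{\left(-42758\right) \frac{1}{41343} + 3 \left(-5\right) \left(-15\right)} = \sqrt{- \frac{42758}{41343} - -225} = \sqrt{- \frac{42758}{41343} + 225} = \sqrt{\frac{9259417}{41343}} = \frac{\sqrt{382812077031}}{41343}$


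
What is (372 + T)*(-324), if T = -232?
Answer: -45360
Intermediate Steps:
(372 + T)*(-324) = (372 - 232)*(-324) = 140*(-324) = -45360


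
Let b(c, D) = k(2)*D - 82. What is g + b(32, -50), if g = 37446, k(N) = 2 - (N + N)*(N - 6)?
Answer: 36464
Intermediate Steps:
k(N) = 2 - 2*N*(-6 + N)
b(c, D) = -82 + 18*D (b(c, D) = (2 - 2*2² + 12*2)*D - 82 = (2 - 2*4 + 24)*D - 82 = (2 - 8 + 24)*D - 82 = 18*D - 82 = -82 + 18*D)
g + b(32, -50) = 37446 + (-82 + 18*(-50)) = 37446 + (-82 - 900) = 37446 - 982 = 36464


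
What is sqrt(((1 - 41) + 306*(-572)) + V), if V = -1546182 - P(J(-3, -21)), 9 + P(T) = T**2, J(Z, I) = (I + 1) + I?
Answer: I*sqrt(1722926) ≈ 1312.6*I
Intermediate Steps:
J(Z, I) = 1 + 2*I (J(Z, I) = (1 + I) + I = 1 + 2*I)
P(T) = -9 + T**2
V = -1547854 (V = -1546182 - (-9 + (1 + 2*(-21))**2) = -1546182 - (-9 + (1 - 42)**2) = -1546182 - (-9 + (-41)**2) = -1546182 - (-9 + 1681) = -1546182 - 1*1672 = -1546182 - 1672 = -1547854)
sqrt(((1 - 41) + 306*(-572)) + V) = sqrt(((1 - 41) + 306*(-572)) - 1547854) = sqrt((-40 - 175032) - 1547854) = sqrt(-175072 - 1547854) = sqrt(-1722926) = I*sqrt(1722926)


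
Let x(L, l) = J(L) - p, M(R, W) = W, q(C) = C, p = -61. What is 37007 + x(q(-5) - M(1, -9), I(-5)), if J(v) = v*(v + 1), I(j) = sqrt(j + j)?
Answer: 37088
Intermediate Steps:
I(j) = sqrt(2)*sqrt(j) (I(j) = sqrt(2*j) = sqrt(2)*sqrt(j))
J(v) = v*(1 + v)
x(L, l) = 61 + L*(1 + L) (x(L, l) = L*(1 + L) - 1*(-61) = L*(1 + L) + 61 = 61 + L*(1 + L))
37007 + x(q(-5) - M(1, -9), I(-5)) = 37007 + (61 + (-5 - 1*(-9))*(1 + (-5 - 1*(-9)))) = 37007 + (61 + (-5 + 9)*(1 + (-5 + 9))) = 37007 + (61 + 4*(1 + 4)) = 37007 + (61 + 4*5) = 37007 + (61 + 20) = 37007 + 81 = 37088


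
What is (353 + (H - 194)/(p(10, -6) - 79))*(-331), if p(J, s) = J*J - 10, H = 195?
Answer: -1285604/11 ≈ -1.1687e+5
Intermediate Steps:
p(J, s) = -10 + J² (p(J, s) = J² - 10 = -10 + J²)
(353 + (H - 194)/(p(10, -6) - 79))*(-331) = (353 + (195 - 194)/((-10 + 10²) - 79))*(-331) = (353 + 1/((-10 + 100) - 79))*(-331) = (353 + 1/(90 - 79))*(-331) = (353 + 1/11)*(-331) = (3884/11)*(-331) = -1285604/11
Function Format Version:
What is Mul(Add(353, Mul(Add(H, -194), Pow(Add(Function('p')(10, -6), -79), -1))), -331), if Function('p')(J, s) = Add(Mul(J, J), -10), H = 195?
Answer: Rational(-1285604, 11) ≈ -1.1687e+5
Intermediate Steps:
Function('p')(J, s) = Add(-10, Pow(J, 2)) (Function('p')(J, s) = Add(Pow(J, 2), -10) = Add(-10, Pow(J, 2)))
Mul(Add(353, Mul(Add(H, -194), Pow(Add(Function('p')(10, -6), -79), -1))), -331) = Mul(Add(353, Mul(Add(195, -194), Pow(Add(Add(-10, Pow(10, 2)), -79), -1))), -331) = Mul(Add(353, Mul(1, Pow(Add(Add(-10, 100), -79), -1))), -331) = Mul(Add(353, Mul(1, Pow(Add(90, -79), -1))), -331) = Mul(Add(353, Mul(1, Pow(11, -1))), -331) = Mul(Add(353, Mul(1, Rational(1, 11))), -331) = Mul(Add(353, Rational(1, 11)), -331) = Mul(Rational(3884, 11), -331) = Rational(-1285604, 11)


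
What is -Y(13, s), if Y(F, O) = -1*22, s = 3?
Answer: 22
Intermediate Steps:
Y(F, O) = -22
-Y(13, s) = -1*(-22) = 22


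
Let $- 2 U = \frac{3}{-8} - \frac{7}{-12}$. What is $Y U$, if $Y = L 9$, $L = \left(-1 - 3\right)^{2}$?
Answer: $-15$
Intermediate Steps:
$L = 16$ ($L = \left(-4\right)^{2} = 16$)
$U = - \frac{5}{48}$ ($U = - \frac{\frac{3}{-8} - \frac{7}{-12}}{2} = - \frac{3 \left(- \frac{1}{8}\right) - - \frac{7}{12}}{2} = - \frac{- \frac{3}{8} + \frac{7}{12}}{2} = \left(- \frac{1}{2}\right) \frac{5}{24} = - \frac{5}{48} \approx -0.10417$)
$Y = 144$ ($Y = 16 \cdot 9 = 144$)
$Y U = 144 \left(- \frac{5}{48}\right) = -15$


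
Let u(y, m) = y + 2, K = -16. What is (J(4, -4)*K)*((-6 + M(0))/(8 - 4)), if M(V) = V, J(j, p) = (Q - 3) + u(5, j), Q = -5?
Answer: -24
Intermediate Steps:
u(y, m) = 2 + y
J(j, p) = -1 (J(j, p) = (-5 - 3) + (2 + 5) = -8 + 7 = -1)
(J(4, -4)*K)*((-6 + M(0))/(8 - 4)) = (-1*(-16))*((-6 + 0)/(8 - 4)) = 16*(-6/4) = 16*(-6*¼) = 16*(-3/2) = -24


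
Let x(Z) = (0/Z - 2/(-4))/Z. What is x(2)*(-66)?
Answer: -33/2 ≈ -16.500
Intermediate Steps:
x(Z) = 1/(2*Z) (x(Z) = (0 - 2*(-1/4))/Z = (0 + 1/2)/Z = 1/(2*Z))
x(2)*(-66) = ((1/2)/2)*(-66) = ((1/2)*(1/2))*(-66) = (1/4)*(-66) = -33/2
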